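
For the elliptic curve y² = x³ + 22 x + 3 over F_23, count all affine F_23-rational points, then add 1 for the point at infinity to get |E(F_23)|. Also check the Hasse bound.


Affine points = {(0, 7), (0, 16), (1, 7), (1, 16), (2, 3), (2, 20), (3, 2), (3, 21), (5, 10), (5, 13), (6, 11), (6, 12), (8, 1), (8, 22), (10, 2), (10, 21), (11, 9), (11, 14), (13, 5), (13, 18), (16, 9), (16, 14), (17, 0), (19, 9), (19, 14), (20, 5), (20, 18), (22, 7), (22, 16)}; affine count = 29; |E(F_23)| = 30.

Discriminant check: Δ ∝ 4a³ + 27b² = 4·22³ + 27·3² = 4·10648 + 27·9 ≡ 9 (mod 23). Nonzero ⇒ E is nonsingular.
For each x ∈ F_23, compute rhs = x³ + 22·x + 3 mod 23, then count y ∈ F_23 with y² ≡ rhs.
  x = 0: rhs = 3, matching y values: 7, 16 (2 points).
  x = 1: rhs = 3, matching y values: 7, 16 (2 points).
  x = 2: rhs = 9, matching y values: 3, 20 (2 points).
  x = 3: rhs = 4, matching y values: 2, 21 (2 points).
  x = 4: rhs = 17, matching y values: none (0 points).
  x = 5: rhs = 8, matching y values: 10, 13 (2 points).
  x = 6: rhs = 6, matching y values: 11, 12 (2 points).
  x = 7: rhs = 17, matching y values: none (0 points).
  x = 8: rhs = 1, matching y values: 1, 22 (2 points).
  x = 9: rhs = 10, matching y values: none (0 points).
  x = 10: rhs = 4, matching y values: 2, 21 (2 points).
  x = 11: rhs = 12, matching y values: 9, 14 (2 points).
  x = 12: rhs = 17, matching y values: none (0 points).
  x = 13: rhs = 2, matching y values: 5, 18 (2 points).
  x = 14: rhs = 19, matching y values: none (0 points).
  x = 15: rhs = 5, matching y values: none (0 points).
  x = 16: rhs = 12, matching y values: 9, 14 (2 points).
  x = 17: rhs = 0, matching y values: 0 (1 points).
  x = 18: rhs = 21, matching y values: none (0 points).
  x = 19: rhs = 12, matching y values: 9, 14 (2 points).
  x = 20: rhs = 2, matching y values: 5, 18 (2 points).
  x = 21: rhs = 20, matching y values: none (0 points).
  x = 22: rhs = 3, matching y values: 7, 16 (2 points).
Total affine count: 29.
Full point count |E(F_23)| = 29 + 1 = 30.
Hasse bound: |30 − (23+1)| = |6| = 6 ≤ 2√23 ≈ 9.5917 ✓.


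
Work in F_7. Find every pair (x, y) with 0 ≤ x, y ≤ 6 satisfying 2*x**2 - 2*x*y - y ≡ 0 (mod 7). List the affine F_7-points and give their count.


Affine F_7-points: {(0, 0), (1, 3), (2, 3), (4, 2), (5, 2), (6, 5)}; count = 6.

For each of the 49 pairs (x, y) ∈ F_7², evaluate f(x, y) mod 7. Record the zeros.
  x = 0: [0↦0, 1↦6, 2↦5, 3↦4, 4↦3, 5↦2, 6↦1]  zeros at y ∈ {0}
  x = 1: [0↦2, 1↦6, 2↦3, 3↦0, 4↦4, 5↦1, 6↦5]  zeros at y ∈ {3}
  x = 2: [0↦1, 1↦3, 2↦5, 3↦0, 4↦2, 5↦4, 6↦6]  zeros at y ∈ {3}
  x = 3: [0↦4, 1↦4, 2↦4, 3↦4, 4↦4, 5↦4, 6↦4]  zeros at y ∈ ∅
  x = 4: [0↦4, 1↦2, 2↦0, 3↦5, 4↦3, 5↦1, 6↦6]  zeros at y ∈ {2}
  x = 5: [0↦1, 1↦4, 2↦0, 3↦3, 4↦6, 5↦2, 6↦5]  zeros at y ∈ {2}
  x = 6: [0↦2, 1↦3, 2↦4, 3↦5, 4↦6, 5↦0, 6↦1]  zeros at y ∈ {5}
Collecting zeros: affine points = {(0, 0), (1, 3), (2, 3), (4, 2), (5, 2), (6, 5)}.
Total count |C(F_7)_aff| = 6.


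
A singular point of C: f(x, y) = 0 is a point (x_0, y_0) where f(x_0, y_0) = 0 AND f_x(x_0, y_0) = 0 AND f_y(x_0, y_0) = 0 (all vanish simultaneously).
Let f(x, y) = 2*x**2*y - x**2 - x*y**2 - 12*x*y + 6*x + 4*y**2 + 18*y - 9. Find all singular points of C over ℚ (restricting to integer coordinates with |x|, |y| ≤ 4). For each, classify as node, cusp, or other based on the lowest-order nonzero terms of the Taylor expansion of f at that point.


Singular points: {(3, 0)}; classification: node.

Compute partial derivatives:
  f_x = 4*x*y - 2*x - y**2 - 12*y + 6.
  f_y = 2*x**2 - 2*x*y - 12*x + 8*y + 18.
Scan x_0 ∈ {−4, ..., 4}. For each x_0, f_y(x_0, y) is a polynomial in y; find its integer roots y ∈ {−4, ..., 4}, then test f_x and f at those candidates.
  x = -4: f_y(-4, y) = 16*y + 98; no integer root y with |y| ≤ 4.
  x = -3: f_y(-3, y) = 14*y + 72; no integer root y with |y| ≤ 4.
  x = -2: f_y(-2, y) = 12*y + 50; no integer root y with |y| ≤ 4.
  x = -1: f_y(-1, y) = 10*y + 32; no integer root y with |y| ≤ 4.
  x = 0: f_y(0, y) = 8*y + 18; no integer root y with |y| ≤ 4.
  x = 1: f_y(1, y) = 6*y + 8; no integer root y with |y| ≤ 4.
  x = 2: f_y(2, y) = 4*y + 2; no integer root y with |y| ≤ 4.
  x = 3: f_y(3, y) = 2*y; vanishes at y ∈ {0}. (3, 0): f_x = 0, f = 0 — SINGULAR.
  x = 4: f_y(4, y) = 2; no integer root y with |y| ≤ 4.
Only singular point on the grid: (3, 0).
Classify: substitute x = 3 + u, y = 0 + v and expand: f = 2*u**2*v - u**2 - u*v**2 + v**2.
No constant or linear terms (consistent with a singular point). Quadratic part: -u**2 + v**2. Cubic part: 2*u**2*v - u*v**2.
The quadratic part v**2 - u**2 = (v − u)(v + u) splits into two distinct linear factors, so there are two distinct tangent lines y − 0 = ±(x − 3) — this is a node (ordinary double point).
Classification: node.


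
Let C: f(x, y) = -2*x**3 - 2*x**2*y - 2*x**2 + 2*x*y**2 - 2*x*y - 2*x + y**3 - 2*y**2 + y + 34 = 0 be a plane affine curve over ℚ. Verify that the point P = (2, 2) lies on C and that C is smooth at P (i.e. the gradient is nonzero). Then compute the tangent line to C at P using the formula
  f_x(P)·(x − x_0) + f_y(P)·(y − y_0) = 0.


Tangent line at P: -46*x + 9*y + 74 = 0.

Step 1: f(2, 2) = 0, so P lies on C.
Step 2: partial derivatives
  f_x(x, y) = -6*x**2 - 4*x*y - 4*x + 2*y**2 - 2*y - 2, f_y(x, y) = -2*x**2 + 4*x*y - 2*x + 3*y**2 - 4*y + 1.
  f_x(P) = -46, f_y(P) = 9 (gradient nonzero, so P is smooth).
Step 3: tangent line at P: -46·(x − 2) + 9·(y − 2) = 0.
Expanding: -46*x + 9*y + 74 = 0.


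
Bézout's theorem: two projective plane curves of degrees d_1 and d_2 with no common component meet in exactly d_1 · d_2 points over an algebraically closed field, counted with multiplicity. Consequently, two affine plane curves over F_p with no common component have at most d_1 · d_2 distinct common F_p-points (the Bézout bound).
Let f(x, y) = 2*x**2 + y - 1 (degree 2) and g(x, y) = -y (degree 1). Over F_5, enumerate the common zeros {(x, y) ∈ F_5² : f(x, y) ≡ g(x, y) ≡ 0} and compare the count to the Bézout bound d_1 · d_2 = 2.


Common zeros: ∅; count = 0; Bézout bound = 2.

deg(f) = 2, deg(g) = 1, so Bézout bound = 2.
Scan x ∈ F_5. For each x, list the y ∈ F_5 with f(x, y) ≡ 0 and those with g(x, y) ≡ 0 (mod 5); the common zeros in that column are the intersection.
  x = 0: f ≡ 0 at y ∈ {1}; g ≡ 0 at y ∈ {0}; common: ∅.
  x = 1: f ≡ 0 at y ∈ {4}; g ≡ 0 at y ∈ {0}; common: ∅.
  x = 2: f ≡ 0 at y ∈ {3}; g ≡ 0 at y ∈ {0}; common: ∅.
  x = 3: f ≡ 0 at y ∈ {3}; g ≡ 0 at y ∈ {0}; common: ∅.
  x = 4: f ≡ 0 at y ∈ {4}; g ≡ 0 at y ∈ {0}; common: ∅.
Collecting: common zeros = ∅, so the count is 0.
Comparison with the Bézout bound: 0 ≤ 2 = deg(f)·deg(g), as expected for curves with no common component (the affine F_5-count falls short of the bound because intersections may lie at infinity, over extension fields, or carry multiplicity).


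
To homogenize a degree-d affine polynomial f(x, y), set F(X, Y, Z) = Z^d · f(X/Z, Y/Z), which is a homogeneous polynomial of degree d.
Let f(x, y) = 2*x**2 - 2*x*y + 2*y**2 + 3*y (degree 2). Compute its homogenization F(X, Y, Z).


F(X, Y, Z) = 2*X**2 - 2*X*Y + 2*Y**2 + 3*Y*Z

deg(f) = 2.
Substitute x = X/Z, y = Y/Z into f, then multiply by Z^2.
  monomial 2·x^2·y^0 ↦ 2·X^2·Y^0·Z^0.
  monomial -2·x^1·y^1 ↦ -2·X^1·Y^1·Z^0.
  monomial 2·x^0·y^2 ↦ 2·X^0·Y^2·Z^0.
  monomial 3·x^0·y^1 ↦ 3·X^0·Y^1·Z^1.
Collecting: F(X, Y, Z) = 2*X**2 - 2*X*Y + 2*Y**2 + 3*Y*Z.


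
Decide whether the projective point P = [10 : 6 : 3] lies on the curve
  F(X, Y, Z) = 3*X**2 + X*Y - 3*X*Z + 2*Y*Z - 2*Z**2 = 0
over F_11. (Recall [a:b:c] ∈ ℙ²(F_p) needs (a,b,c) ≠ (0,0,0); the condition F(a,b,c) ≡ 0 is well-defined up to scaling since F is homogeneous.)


F(10,6,3) ≡ 2 (mod 11); P is NOT on the curve.

Evaluate F(10, 6, 3) term-by-term (mod 11).
  3*X**2 ↦ 3·100·1·1 = 300
  X*Y ↦ 1·10·6·1 = 60
  -3*X*Z ↦ -3·10·1·3 = -90
  2*Y*Z ↦ 2·1·6·3 = 36
  -2*Z**2 ↦ -2·1·1·9 = -18
Sum: F(10, 6, 3) = (300) + (60) + (-90) + (36) + (-18) = 288.
Reducing mod 11: 288 ≡ 2 (mod 11).
Since F(a, b, c) ≡ 2 ≠ 0 (mod 11), P does NOT lie on the curve.


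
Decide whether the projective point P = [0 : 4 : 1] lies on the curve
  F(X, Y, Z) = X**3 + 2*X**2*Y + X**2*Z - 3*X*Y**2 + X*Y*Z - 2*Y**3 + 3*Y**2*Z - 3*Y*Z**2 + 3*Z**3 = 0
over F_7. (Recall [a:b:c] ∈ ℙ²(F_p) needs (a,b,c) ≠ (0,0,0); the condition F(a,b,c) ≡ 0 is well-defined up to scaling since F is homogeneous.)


F(0,4,1) ≡ 2 (mod 7); P is NOT on the curve.

Evaluate F(0, 4, 1) term-by-term (mod 7).
  X**3 ↦ 1·0·1·1 = 0
  2*X**2*Y ↦ 2·0·4·1 = 0
  X**2*Z ↦ 1·0·1·1 = 0
  -3*X*Y**2 ↦ -3·0·16·1 = 0
  X*Y*Z ↦ 1·0·4·1 = 0
  -2*Y**3 ↦ -2·1·64·1 = -128
  3*Y**2*Z ↦ 3·1·16·1 = 48
  -3*Y*Z**2 ↦ -3·1·4·1 = -12
  3*Z**3 ↦ 3·1·1·1 = 3
Sum: F(0, 4, 1) = (0) + (0) + (0) + (0) + (0) + (-128) + (48) + (-12) + (3) = -89.
Reducing mod 7: -89 ≡ 2 (mod 7).
Since F(a, b, c) ≡ 2 ≠ 0 (mod 7), P does NOT lie on the curve.


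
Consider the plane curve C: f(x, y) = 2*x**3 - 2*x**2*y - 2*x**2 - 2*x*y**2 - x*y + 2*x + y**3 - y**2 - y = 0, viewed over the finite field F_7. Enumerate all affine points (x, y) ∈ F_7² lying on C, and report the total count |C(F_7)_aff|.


Affine F_7-points: {(0, 0), (3, 0), (3, 1), (3, 6), (5, 0), (5, 4)}; count = 6.

For each of the 49 pairs (x, y) ∈ F_7², evaluate f(x, y) mod 7. Record the zeros.
  x = 0: [0↦0, 1↦6, 2↦2, 3↦1, 4↦2, 5↦4, 6↦6]  zeros at y ∈ {0}
  x = 1: [0↦2, 1↦3, 2↦4, 3↦4, 4↦2, 5↦4, 6↦2]  zeros at y ∈ ∅
  x = 2: [0↦5, 1↦4, 2↦6, 3↦3, 4↦1, 5↦6, 6↦3]  zeros at y ∈ ∅
  x = 3: [0↦0, 1↦0, 2↦6, 3↦3, 4↦4, 5↦1, 6↦0]  zeros at y ∈ {0, 1, 6}
  x = 4: [0↦6, 1↦3, 2↦2, 3↦2, 4↦2, 5↦1, 6↦5]  zeros at y ∈ ∅
  x = 5: [0↦0, 1↦4, 2↦6, 3↦5, 4↦0, 5↦4, 6↦2]  zeros at y ∈ {0, 4}
  x = 6: [0↦1, 1↦1, 2↦2, 3↦3, 4↦3, 5↦1, 6↦3]  zeros at y ∈ ∅
Collecting zeros: affine points = {(0, 0), (3, 0), (3, 1), (3, 6), (5, 0), (5, 4)}.
Total count |C(F_7)_aff| = 6.


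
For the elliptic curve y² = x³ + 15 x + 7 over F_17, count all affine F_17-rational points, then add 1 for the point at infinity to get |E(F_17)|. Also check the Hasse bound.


Affine points = {(7, 8), (7, 9), (9, 2), (9, 15), (10, 1), (10, 16), (13, 6), (13, 11), (16, 5), (16, 12)}; affine count = 10; |E(F_17)| = 11.

Discriminant check: Δ ∝ 4a³ + 27b² = 4·15³ + 27·7² = 4·3375 + 27·49 ≡ 16 (mod 17). Nonzero ⇒ E is nonsingular.
For each x ∈ F_17, compute rhs = x³ + 15·x + 7 mod 17, then count y ∈ F_17 with y² ≡ rhs.
  x = 0: rhs = 7, matching y values: none (0 points).
  x = 1: rhs = 6, matching y values: none (0 points).
  x = 2: rhs = 11, matching y values: none (0 points).
  x = 3: rhs = 11, matching y values: none (0 points).
  x = 4: rhs = 12, matching y values: none (0 points).
  x = 5: rhs = 3, matching y values: none (0 points).
  x = 6: rhs = 7, matching y values: none (0 points).
  x = 7: rhs = 13, matching y values: 8, 9 (2 points).
  x = 8: rhs = 10, matching y values: none (0 points).
  x = 9: rhs = 4, matching y values: 2, 15 (2 points).
  x = 10: rhs = 1, matching y values: 1, 16 (2 points).
  x = 11: rhs = 7, matching y values: none (0 points).
  x = 12: rhs = 11, matching y values: none (0 points).
  x = 13: rhs = 2, matching y values: 6, 11 (2 points).
  x = 14: rhs = 3, matching y values: none (0 points).
  x = 15: rhs = 3, matching y values: none (0 points).
  x = 16: rhs = 8, matching y values: 5, 12 (2 points).
Total affine count: 10.
Full point count |E(F_17)| = 10 + 1 = 11.
Hasse bound: |11 − (17+1)| = |-7| = 7 ≤ 2√17 ≈ 8.2462 ✓.


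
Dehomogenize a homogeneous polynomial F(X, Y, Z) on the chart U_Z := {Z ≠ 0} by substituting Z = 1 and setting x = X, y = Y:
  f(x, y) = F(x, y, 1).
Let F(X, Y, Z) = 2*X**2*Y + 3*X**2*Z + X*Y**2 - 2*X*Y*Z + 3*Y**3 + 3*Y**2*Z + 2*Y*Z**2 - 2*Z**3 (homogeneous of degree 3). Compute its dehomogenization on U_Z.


f(x, y) = 2*x**2*y + 3*x**2 + x*y**2 - 2*x*y + 3*y**3 + 3*y**2 + 2*y - 2

On U_Z we set Z = 1. Each monomial c·X^i·Y^j·Z^k in F becomes c·x^i·y^j·1^k = c·x^i·y^j.
Substituting Z = 1: F(X, Y, 1) = 2*x**2*y + 3*x**2 + x*y**2 - 2*x*y + 3*y**3 + 3*y**2 + 2*y - 2.
Note: deg(f) ≤ deg(F) = 3; strict inequality happens when F is divisible by Z (lost terms).


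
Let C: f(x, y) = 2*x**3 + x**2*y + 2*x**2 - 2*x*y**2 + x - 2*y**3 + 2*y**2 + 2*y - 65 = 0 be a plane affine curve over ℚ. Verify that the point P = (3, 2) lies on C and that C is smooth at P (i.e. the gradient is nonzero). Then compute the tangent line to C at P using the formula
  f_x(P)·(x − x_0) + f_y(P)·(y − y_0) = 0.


Tangent line at P: 71*x - 29*y - 155 = 0.

Step 1: f(3, 2) = 0, so P lies on C.
Step 2: partial derivatives
  f_x(x, y) = 6*x**2 + 2*x*y + 4*x - 2*y**2 + 1, f_y(x, y) = x**2 - 4*x*y - 6*y**2 + 4*y + 2.
  f_x(P) = 71, f_y(P) = -29 (gradient nonzero, so P is smooth).
Step 3: tangent line at P: 71·(x − 3) + -29·(y − 2) = 0.
Expanding: 71*x - 29*y - 155 = 0.


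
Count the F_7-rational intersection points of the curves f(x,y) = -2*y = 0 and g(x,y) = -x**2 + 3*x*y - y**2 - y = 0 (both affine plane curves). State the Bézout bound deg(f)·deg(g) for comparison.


Common zeros: {(0, 0)}; count = 1; Bézout bound = 2.

deg(f) = 1, deg(g) = 2, so Bézout bound = 2.
Scan x ∈ F_7. For each x, list the y ∈ F_7 with f(x, y) ≡ 0 and those with g(x, y) ≡ 0 (mod 7); the common zeros in that column are the intersection.
  x = 0: f ≡ 0 at y ∈ {0}; g ≡ 0 at y ∈ {0, 6}; common: {0}.
  x = 1: f ≡ 0 at y ∈ {0}; g ≡ 0 at y ∈ {1}; common: ∅.
  x = 2: f ≡ 0 at y ∈ {0}; g ≡ 0 at y ∈ {1, 4}; common: ∅.
  x = 3: f ≡ 0 at y ∈ {0}; g ≡ 0 at y ∈ {4}; common: ∅.
  x = 4: f ≡ 0 at y ∈ {0}; g ≡ 0 at y ∈ {5, 6}; common: ∅.
  x = 5: f ≡ 0 at y ∈ {0}; g ≡ 0 at y ∈ ∅; common: ∅.
  x = 6: f ≡ 0 at y ∈ {0}; g ≡ 0 at y ∈ ∅; common: ∅.
Collecting: common zeros = {(0, 0)}, so the count is 1.
Comparison with the Bézout bound: 1 ≤ 2 = deg(f)·deg(g), as expected for curves with no common component (the affine F_7-count falls short of the bound because intersections may lie at infinity, over extension fields, or carry multiplicity).


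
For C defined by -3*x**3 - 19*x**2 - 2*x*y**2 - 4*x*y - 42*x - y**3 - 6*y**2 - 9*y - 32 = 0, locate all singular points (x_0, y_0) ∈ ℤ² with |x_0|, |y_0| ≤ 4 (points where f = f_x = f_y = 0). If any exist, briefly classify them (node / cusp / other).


Singular points: {(-2, -1)}; classification: node.

Compute partial derivatives:
  f_x = -9*x**2 - 38*x - 2*y**2 - 4*y - 42.
  f_y = -4*x*y - 4*x - 3*y**2 - 12*y - 9.
Scan x_0 ∈ {−4, ..., 4}. For each x_0, f_y(x_0, y) is a polynomial in y; find its integer roots y ∈ {−4, ..., 4}, then test f_x and f at those candidates.
  x = -4: f_y(-4, y) = -3*y**2 + 4*y + 7; vanishes at y ∈ {-1}. (-4, -1): f_x = -32 ≠ 0.
  x = -3: f_y(-3, y) = 3 - 3*y**2; vanishes at y ∈ {-1, 1}. (-3, -1): f_x = -7 ≠ 0; (-3, 1): f_x = -15 ≠ 0.
  x = -2: f_y(-2, y) = -3*y**2 - 4*y - 1; vanishes at y ∈ {-1}. (-2, -1): f_x = 0, f = 0 — SINGULAR.
  x = -1: f_y(-1, y) = -3*y**2 - 8*y - 5; vanishes at y ∈ {-1}. (-1, -1): f_x = -11 ≠ 0.
  x = 0: f_y(0, y) = -3*y**2 - 12*y - 9; vanishes at y ∈ {-3, -1}. (0, -3): f_x = -48 ≠ 0; (0, -1): f_x = -40 ≠ 0.
  x = 1: f_y(1, y) = -3*y**2 - 16*y - 13; vanishes at y ∈ {-1}. (1, -1): f_x = -87 ≠ 0.
  x = 2: f_y(2, y) = -3*y**2 - 20*y - 17; vanishes at y ∈ {-1}. (2, -1): f_x = -152 ≠ 0.
  x = 3: f_y(3, y) = -3*y**2 - 24*y - 21; vanishes at y ∈ {-1}. (3, -1): f_x = -235 ≠ 0.
  x = 4: f_y(4, y) = -3*y**2 - 28*y - 25; vanishes at y ∈ {-1}. (4, -1): f_x = -336 ≠ 0.
Only singular point on the grid: (-2, -1).
Classify: substitute x = -2 + u, y = -1 + v and expand: f = -3*u**3 - u**2 - 2*u*v**2 - v**3 + v**2.
No constant or linear terms (consistent with a singular point). Quadratic part: -u**2 + v**2. Cubic part: -3*u**3 - 2*u*v**2 - v**3.
The quadratic part v**2 - u**2 = (v − u)(v + u) splits into two distinct linear factors, so there are two distinct tangent lines y − -1 = ±(x − -2) — this is a node (ordinary double point).
Classification: node.


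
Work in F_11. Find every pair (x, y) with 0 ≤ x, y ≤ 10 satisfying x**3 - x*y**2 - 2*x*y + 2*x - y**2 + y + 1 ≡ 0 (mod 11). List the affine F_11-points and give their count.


Affine F_11-points: {(0, 4), (0, 8), (1, 8), (2, 5), (5, 1), (5, 3), (7, 9), (7, 10), (9, 0), (9, 6), (10, 8)}; count = 11.

For each of the 121 pairs (x, y) ∈ F_11², evaluate f(x, y) mod 11. Record the zeros.
  x = 0: [0↦1, 1↦1, 2↦10, 3↦6, 4↦0, 5↦3, 6↦4, 7↦3, 8↦0, 9↦6, 10↦10]  zeros at y ∈ {4, 8}
  x = 1: [0↦4, 1↦1, 2↦5, 3↦5, 4↦1, 5↦4, 6↦3, 7↦9, 8↦0, 9↦9, 10↦3]  zeros at y ∈ {8}
  x = 2: [0↦2, 1↦7, 2↦6, 3↦10, 4↦8, 5↦0, 6↦8, 7↦10, 8↦6, 9↦7, 10↦2]  zeros at y ∈ {5}
  x = 3: [0↦1, 1↦3, 2↦8, 3↦5, 4↦5, 5↦8, 6↦3, 7↦1, 8↦2, 9↦6, 10↦2]  zeros at y ∈ ∅
  x = 4: [0↦7, 1↦6, 2↦6, 3↦7, 4↦9, 5↦1, 6↦5, 7↦10, 8↦5, 9↦1, 10↦9]  zeros at y ∈ ∅
  x = 5: [0↦4, 1↦0, 2↦6, 3↦0, 4↦4, 5↦7, 6↦9, 7↦10, 8↦10, 9↦9, 10↦7]  zeros at y ∈ {1, 3}
  x = 6: [0↦9, 1↦2, 2↦3, 3↦1, 4↦7, 5↦10, 6↦10, 7↦7, 8↦1, 9↦3, 10↦2]  zeros at y ∈ ∅
  x = 7: [0↦6, 1↦7, 2↦3, 3↦5, 4↦2, 5↦5, 6↦3, 7↦7, 8↦6, 9↦0, 10↦0]  zeros at y ∈ {9, 10}
  x = 8: [0↦1, 1↦10, 2↦1, 3↦7, 4↦6, 5↦9, 6↦5, 7↦5, 8↦9, 9↦6, 10↦7]  zeros at y ∈ ∅
  x = 9: [0↦0, 1↦6, 2↦3, 3↦2, 4↦3, 5↦6, 6↦0, 7↦7, 8↦5, 9↦5, 10↦7]  zeros at y ∈ {0, 6}
  x = 10: [0↦9, 1↦1, 2↦4, 3↦7, 4↦10, 5↦2, 6↦5, 7↦8, 8↦0, 9↦3, 10↦6]  zeros at y ∈ {8}
Collecting zeros: affine points = {(0, 4), (0, 8), (1, 8), (2, 5), (5, 1), (5, 3), (7, 9), (7, 10), (9, 0), (9, 6), (10, 8)}.
Total count |C(F_11)_aff| = 11.


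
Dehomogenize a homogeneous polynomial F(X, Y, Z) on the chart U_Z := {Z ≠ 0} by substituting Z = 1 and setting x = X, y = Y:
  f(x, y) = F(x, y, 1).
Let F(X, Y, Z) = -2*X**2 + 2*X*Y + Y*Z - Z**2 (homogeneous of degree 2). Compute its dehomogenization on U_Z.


f(x, y) = -2*x**2 + 2*x*y + y - 1

On U_Z we set Z = 1. Each monomial c·X^i·Y^j·Z^k in F becomes c·x^i·y^j·1^k = c·x^i·y^j.
Substituting Z = 1: F(X, Y, 1) = -2*x**2 + 2*x*y + y - 1.
Note: deg(f) ≤ deg(F) = 2; strict inequality happens when F is divisible by Z (lost terms).


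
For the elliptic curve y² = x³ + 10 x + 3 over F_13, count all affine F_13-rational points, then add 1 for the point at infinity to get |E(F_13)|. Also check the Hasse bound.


Affine points = {(0, 4), (0, 9), (1, 1), (1, 12), (4, 4), (4, 9), (5, 3), (5, 10), (7, 0), (8, 6), (8, 7), (9, 4), (9, 9), (11, 1), (11, 12)}; affine count = 15; |E(F_13)| = 16.

Discriminant check: Δ ∝ 4a³ + 27b² = 4·10³ + 27·3² = 4·1000 + 27·9 ≡ 5 (mod 13). Nonzero ⇒ E is nonsingular.
For each x ∈ F_13, compute rhs = x³ + 10·x + 3 mod 13, then count y ∈ F_13 with y² ≡ rhs.
  x = 0: rhs = 3, matching y values: 4, 9 (2 points).
  x = 1: rhs = 1, matching y values: 1, 12 (2 points).
  x = 2: rhs = 5, matching y values: none (0 points).
  x = 3: rhs = 8, matching y values: none (0 points).
  x = 4: rhs = 3, matching y values: 4, 9 (2 points).
  x = 5: rhs = 9, matching y values: 3, 10 (2 points).
  x = 6: rhs = 6, matching y values: none (0 points).
  x = 7: rhs = 0, matching y values: 0 (1 points).
  x = 8: rhs = 10, matching y values: 6, 7 (2 points).
  x = 9: rhs = 3, matching y values: 4, 9 (2 points).
  x = 10: rhs = 11, matching y values: none (0 points).
  x = 11: rhs = 1, matching y values: 1, 12 (2 points).
  x = 12: rhs = 5, matching y values: none (0 points).
Total affine count: 15.
Full point count |E(F_13)| = 15 + 1 = 16.
Hasse bound: |16 − (13+1)| = |2| = 2 ≤ 2√13 ≈ 7.2111 ✓.


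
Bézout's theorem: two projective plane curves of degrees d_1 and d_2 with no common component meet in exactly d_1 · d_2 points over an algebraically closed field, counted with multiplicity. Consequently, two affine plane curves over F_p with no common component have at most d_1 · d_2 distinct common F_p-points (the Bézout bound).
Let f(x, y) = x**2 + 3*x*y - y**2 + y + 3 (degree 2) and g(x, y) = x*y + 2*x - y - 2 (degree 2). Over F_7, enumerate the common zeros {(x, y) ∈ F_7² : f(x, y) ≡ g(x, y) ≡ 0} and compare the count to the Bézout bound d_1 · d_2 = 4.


Common zeros: {(1, 1), (1, 3)}; count = 2; Bézout bound = 4.

deg(f) = 2, deg(g) = 2, so Bézout bound = 4.
Scan x ∈ F_7. For each x, list the y ∈ F_7 with f(x, y) ≡ 0 and those with g(x, y) ≡ 0 (mod 7); the common zeros in that column are the intersection.
  x = 0: f ≡ 0 at y ∈ ∅; g ≡ 0 at y ∈ {5}; common: ∅.
  x = 1: f ≡ 0 at y ∈ {1, 3}; g ≡ 0 at y ∈ {0, 1, 2, 3, 4, 5, 6}; common: {1, 3}.
  x = 2: f ≡ 0 at y ∈ {0}; g ≡ 0 at y ∈ {5}; common: ∅.
  x = 3: f ≡ 0 at y ∈ {1, 2}; g ≡ 0 at y ∈ {5}; common: ∅.
  x = 4: f ≡ 0 at y ∈ {3}; g ≡ 0 at y ∈ {5}; common: ∅.
  x = 5: f ≡ 0 at y ∈ {0, 2}; g ≡ 0 at y ∈ {5}; common: ∅.
  x = 6: f ≡ 0 at y ∈ ∅; g ≡ 0 at y ∈ {5}; common: ∅.
Collecting: common zeros = {(1, 1), (1, 3)}, so the count is 2.
Comparison with the Bézout bound: 2 ≤ 4 = deg(f)·deg(g), as expected for curves with no common component (the affine F_7-count falls short of the bound because intersections may lie at infinity, over extension fields, or carry multiplicity).


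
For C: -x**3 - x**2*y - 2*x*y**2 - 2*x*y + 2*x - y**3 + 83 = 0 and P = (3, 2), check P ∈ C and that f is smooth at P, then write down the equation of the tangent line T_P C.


Tangent line at P: -49*x - 51*y + 249 = 0.

Step 1: f(3, 2) = 0, so P lies on C.
Step 2: partial derivatives
  f_x(x, y) = -3*x**2 - 2*x*y - 2*y**2 - 2*y + 2, f_y(x, y) = -x**2 - 4*x*y - 2*x - 3*y**2.
  f_x(P) = -49, f_y(P) = -51 (gradient nonzero, so P is smooth).
Step 3: tangent line at P: -49·(x − 3) + -51·(y − 2) = 0.
Expanding: -49*x - 51*y + 249 = 0.


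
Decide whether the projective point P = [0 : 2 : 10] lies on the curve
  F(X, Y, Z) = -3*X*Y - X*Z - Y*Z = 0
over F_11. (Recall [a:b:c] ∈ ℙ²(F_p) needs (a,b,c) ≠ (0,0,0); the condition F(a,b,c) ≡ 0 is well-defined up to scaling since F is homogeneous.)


F(0,2,10) ≡ 2 (mod 11); P is NOT on the curve.

Evaluate F(0, 2, 10) term-by-term (mod 11).
  -3*X*Y ↦ -3·0·2·1 = 0
  -X*Z ↦ -1·0·1·10 = 0
  -Y*Z ↦ -1·1·2·10 = -20
Sum: F(0, 2, 10) = (0) + (0) + (-20) = -20.
Reducing mod 11: -20 ≡ 2 (mod 11).
Since F(a, b, c) ≡ 2 ≠ 0 (mod 11), P does NOT lie on the curve.


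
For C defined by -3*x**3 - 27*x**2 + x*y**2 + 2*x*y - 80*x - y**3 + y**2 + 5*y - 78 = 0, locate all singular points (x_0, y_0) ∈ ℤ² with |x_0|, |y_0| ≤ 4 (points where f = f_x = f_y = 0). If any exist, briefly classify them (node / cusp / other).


Singular points: {(-3, -1)}; classification: cusp.

Compute partial derivatives:
  f_x = -9*x**2 - 54*x + y**2 + 2*y - 80.
  f_y = 2*x*y + 2*x - 3*y**2 + 2*y + 5.
Scan x_0 ∈ {−4, ..., 4}. For each x_0, f_y(x_0, y) is a polynomial in y; find its integer roots y ∈ {−4, ..., 4}, then test f_x and f at those candidates.
  x = -4: f_y(-4, y) = -3*y**2 - 6*y - 3; vanishes at y ∈ {-1}. (-4, -1): f_x = -9 ≠ 0.
  x = -3: f_y(-3, y) = -3*y**2 - 4*y - 1; vanishes at y ∈ {-1}. (-3, -1): f_x = 0, f = 0 — SINGULAR.
  x = -2: f_y(-2, y) = -3*y**2 - 2*y + 1; vanishes at y ∈ {-1}. (-2, -1): f_x = -9 ≠ 0.
  x = -1: f_y(-1, y) = 3 - 3*y**2; vanishes at y ∈ {-1, 1}. (-1, -1): f_x = -36 ≠ 0; (-1, 1): f_x = -32 ≠ 0.
  x = 0: f_y(0, y) = -3*y**2 + 2*y + 5; vanishes at y ∈ {-1}. (0, -1): f_x = -81 ≠ 0.
  x = 1: f_y(1, y) = -3*y**2 + 4*y + 7; vanishes at y ∈ {-1}. (1, -1): f_x = -144 ≠ 0.
  x = 2: f_y(2, y) = -3*y**2 + 6*y + 9; vanishes at y ∈ {-1, 3}. (2, -1): f_x = -225 ≠ 0; (2, 3): f_x = -209 ≠ 0.
  x = 3: f_y(3, y) = -3*y**2 + 8*y + 11; vanishes at y ∈ {-1}. (3, -1): f_x = -324 ≠ 0.
  x = 4: f_y(4, y) = -3*y**2 + 10*y + 13; vanishes at y ∈ {-1}. (4, -1): f_x = -441 ≠ 0.
Only singular point on the grid: (-3, -1).
Classify: substitute x = -3 + u, y = -1 + v and expand: f = -3*u**3 + u*v**2 - v**3 + v**2.
No constant or linear terms (consistent with a singular point). Quadratic part: v**2. Cubic part: -3*u**3 + u*v**2 - v**3.
The quadratic part v**2 is a perfect square, so there is a single (double) tangent line v = 0, i.e. y = -1. Restricting the cubic part to that line (v = 0) leaves -3*u**3 ≠ 0, so f is not divisible by v and the branch is v² ≈ 3*u**3 to lowest order — this is a cusp.
Classification: cusp.


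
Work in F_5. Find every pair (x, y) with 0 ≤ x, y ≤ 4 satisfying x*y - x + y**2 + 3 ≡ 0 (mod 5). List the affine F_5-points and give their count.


Affine F_5-points: {(2, 4), (3, 0), (3, 2), (4, 3)}; count = 4.

For each of the 25 pairs (x, y) ∈ F_5², evaluate f(x, y) mod 5. Record the zeros.
  x = 0: [0↦3, 1↦4, 2↦2, 3↦2, 4↦4]  zeros at y ∈ ∅
  x = 1: [0↦2, 1↦4, 2↦3, 3↦4, 4↦2]  zeros at y ∈ ∅
  x = 2: [0↦1, 1↦4, 2↦4, 3↦1, 4↦0]  zeros at y ∈ {4}
  x = 3: [0↦0, 1↦4, 2↦0, 3↦3, 4↦3]  zeros at y ∈ {0, 2}
  x = 4: [0↦4, 1↦4, 2↦1, 3↦0, 4↦1]  zeros at y ∈ {3}
Collecting zeros: affine points = {(2, 4), (3, 0), (3, 2), (4, 3)}.
Total count |C(F_5)_aff| = 4.


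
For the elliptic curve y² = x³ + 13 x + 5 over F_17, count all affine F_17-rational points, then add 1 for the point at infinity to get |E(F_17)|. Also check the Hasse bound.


Affine points = {(1, 6), (1, 11), (4, 6), (4, 11), (5, 5), (5, 12), (8, 3), (8, 14), (9, 1), (9, 16), (10, 8), (10, 9), (11, 0), (12, 6), (12, 11), (13, 5), (13, 12), (16, 5), (16, 12)}; affine count = 19; |E(F_17)| = 20.

Discriminant check: Δ ∝ 4a³ + 27b² = 4·13³ + 27·5² = 4·2197 + 27·25 ≡ 11 (mod 17). Nonzero ⇒ E is nonsingular.
For each x ∈ F_17, compute rhs = x³ + 13·x + 5 mod 17, then count y ∈ F_17 with y² ≡ rhs.
  x = 0: rhs = 5, matching y values: none (0 points).
  x = 1: rhs = 2, matching y values: 6, 11 (2 points).
  x = 2: rhs = 5, matching y values: none (0 points).
  x = 3: rhs = 3, matching y values: none (0 points).
  x = 4: rhs = 2, matching y values: 6, 11 (2 points).
  x = 5: rhs = 8, matching y values: 5, 12 (2 points).
  x = 6: rhs = 10, matching y values: none (0 points).
  x = 7: rhs = 14, matching y values: none (0 points).
  x = 8: rhs = 9, matching y values: 3, 14 (2 points).
  x = 9: rhs = 1, matching y values: 1, 16 (2 points).
  x = 10: rhs = 13, matching y values: 8, 9 (2 points).
  x = 11: rhs = 0, matching y values: 0 (1 points).
  x = 12: rhs = 2, matching y values: 6, 11 (2 points).
  x = 13: rhs = 8, matching y values: 5, 12 (2 points).
  x = 14: rhs = 7, matching y values: none (0 points).
  x = 15: rhs = 5, matching y values: none (0 points).
  x = 16: rhs = 8, matching y values: 5, 12 (2 points).
Total affine count: 19.
Full point count |E(F_17)| = 19 + 1 = 20.
Hasse bound: |20 − (17+1)| = |2| = 2 ≤ 2√17 ≈ 8.2462 ✓.


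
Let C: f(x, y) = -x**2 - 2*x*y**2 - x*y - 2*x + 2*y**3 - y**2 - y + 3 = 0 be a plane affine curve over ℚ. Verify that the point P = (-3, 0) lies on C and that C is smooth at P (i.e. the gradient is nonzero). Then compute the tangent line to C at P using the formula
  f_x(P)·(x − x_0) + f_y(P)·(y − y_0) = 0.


Tangent line at P: 4*x + 2*y + 12 = 0.

Step 1: f(-3, 0) = 0, so P lies on C.
Step 2: partial derivatives
  f_x(x, y) = -2*x - 2*y**2 - y - 2, f_y(x, y) = -4*x*y - x + 6*y**2 - 2*y - 1.
  f_x(P) = 4, f_y(P) = 2 (gradient nonzero, so P is smooth).
Step 3: tangent line at P: 4·(x − -3) + 2·(y − 0) = 0.
Expanding: 4*x + 2*y + 12 = 0.


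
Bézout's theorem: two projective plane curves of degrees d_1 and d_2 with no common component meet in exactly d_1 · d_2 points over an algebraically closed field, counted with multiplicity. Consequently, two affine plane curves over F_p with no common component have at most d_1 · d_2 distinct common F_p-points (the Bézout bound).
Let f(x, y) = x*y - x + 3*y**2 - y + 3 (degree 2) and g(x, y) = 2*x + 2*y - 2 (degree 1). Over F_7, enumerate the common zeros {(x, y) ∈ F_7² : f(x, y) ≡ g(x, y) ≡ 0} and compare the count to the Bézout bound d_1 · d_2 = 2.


Common zeros: ∅; count = 0; Bézout bound = 2.

deg(f) = 2, deg(g) = 1, so Bézout bound = 2.
Scan x ∈ F_7. For each x, list the y ∈ F_7 with f(x, y) ≡ 0 and those with g(x, y) ≡ 0 (mod 7); the common zeros in that column are the intersection.
  x = 0: f ≡ 0 at y ∈ {6}; g ≡ 0 at y ∈ {1}; common: ∅.
  x = 1: f ≡ 0 at y ∈ {2, 5}; g ≡ 0 at y ∈ {0}; common: ∅.
  x = 2: f ≡ 0 at y ∈ ∅; g ≡ 0 at y ∈ {6}; common: ∅.
  x = 3: f ≡ 0 at y ∈ {0, 4}; g ≡ 0 at y ∈ {5}; common: ∅.
  x = 4: f ≡ 0 at y ∈ {3}; g ≡ 0 at y ∈ {4}; common: ∅.
  x = 5: f ≡ 0 at y ∈ ∅; g ≡ 0 at y ∈ {3}; common: ∅.
  x = 6: f ≡ 0 at y ∈ ∅; g ≡ 0 at y ∈ {2}; common: ∅.
Collecting: common zeros = ∅, so the count is 0.
Comparison with the Bézout bound: 0 ≤ 2 = deg(f)·deg(g), as expected for curves with no common component (the affine F_7-count falls short of the bound because intersections may lie at infinity, over extension fields, or carry multiplicity).


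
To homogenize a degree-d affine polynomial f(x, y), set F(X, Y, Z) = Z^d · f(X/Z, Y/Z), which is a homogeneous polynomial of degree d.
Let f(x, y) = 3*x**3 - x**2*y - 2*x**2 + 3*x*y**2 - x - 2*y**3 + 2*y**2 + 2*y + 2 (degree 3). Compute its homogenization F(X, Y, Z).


F(X, Y, Z) = 3*X**3 - X**2*Y - 2*X**2*Z + 3*X*Y**2 - X*Z**2 - 2*Y**3 + 2*Y**2*Z + 2*Y*Z**2 + 2*Z**3

deg(f) = 3.
Substitute x = X/Z, y = Y/Z into f, then multiply by Z^3.
  monomial 3·x^3·y^0 ↦ 3·X^3·Y^0·Z^0.
  monomial -1·x^2·y^1 ↦ -1·X^2·Y^1·Z^0.
  monomial -2·x^2·y^0 ↦ -2·X^2·Y^0·Z^1.
  monomial 3·x^1·y^2 ↦ 3·X^1·Y^2·Z^0.
  monomial -1·x^1·y^0 ↦ -1·X^1·Y^0·Z^2.
  monomial -2·x^0·y^3 ↦ -2·X^0·Y^3·Z^0.
  monomial 2·x^0·y^2 ↦ 2·X^0·Y^2·Z^1.
  monomial 2·x^0·y^1 ↦ 2·X^0·Y^1·Z^2.
  monomial 2·x^0·y^0 ↦ 2·X^0·Y^0·Z^3.
Collecting: F(X, Y, Z) = 3*X**3 - X**2*Y - 2*X**2*Z + 3*X*Y**2 - X*Z**2 - 2*Y**3 + 2*Y**2*Z + 2*Y*Z**2 + 2*Z**3.


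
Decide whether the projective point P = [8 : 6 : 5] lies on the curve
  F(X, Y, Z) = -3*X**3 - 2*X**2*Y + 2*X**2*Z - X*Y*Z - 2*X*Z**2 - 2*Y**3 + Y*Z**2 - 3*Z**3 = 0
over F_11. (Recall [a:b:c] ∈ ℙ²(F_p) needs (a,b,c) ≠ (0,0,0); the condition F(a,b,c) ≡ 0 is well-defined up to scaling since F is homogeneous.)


F(8,6,5) ≡ 9 (mod 11); P is NOT on the curve.

Evaluate F(8, 6, 5) term-by-term (mod 11).
  -3*X**3 ↦ -3·512·1·1 = -1536
  -2*X**2*Y ↦ -2·64·6·1 = -768
  2*X**2*Z ↦ 2·64·1·5 = 640
  -X*Y*Z ↦ -1·8·6·5 = -240
  -2*X*Z**2 ↦ -2·8·1·25 = -400
  -2*Y**3 ↦ -2·1·216·1 = -432
  Y*Z**2 ↦ 1·1·6·25 = 150
  -3*Z**3 ↦ -3·1·1·125 = -375
Sum: F(8, 6, 5) = (-1536) + (-768) + (640) + (-240) + (-400) + (-432) + (150) + (-375) = -2961.
Reducing mod 11: -2961 ≡ 9 (mod 11).
Since F(a, b, c) ≡ 9 ≠ 0 (mod 11), P does NOT lie on the curve.


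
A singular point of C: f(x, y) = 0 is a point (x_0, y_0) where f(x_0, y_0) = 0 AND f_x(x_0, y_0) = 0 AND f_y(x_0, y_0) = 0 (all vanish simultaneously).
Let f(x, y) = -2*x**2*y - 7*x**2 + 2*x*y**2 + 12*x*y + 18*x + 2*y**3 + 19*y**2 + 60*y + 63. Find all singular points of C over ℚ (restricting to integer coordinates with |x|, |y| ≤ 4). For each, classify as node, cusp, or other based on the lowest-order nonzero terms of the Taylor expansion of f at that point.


Singular points: {(0, -3)}; classification: node.

Compute partial derivatives:
  f_x = -4*x*y - 14*x + 2*y**2 + 12*y + 18.
  f_y = -2*x**2 + 4*x*y + 12*x + 6*y**2 + 38*y + 60.
Scan x_0 ∈ {−4, ..., 4}. For each x_0, f_y(x_0, y) is a polynomial in y; find its integer roots y ∈ {−4, ..., 4}, then test f_x and f at those candidates.
  x = -4: f_y(-4, y) = 6*y**2 + 22*y - 20; no integer root y with |y| ≤ 4.
  x = -3: f_y(-3, y) = 6*y**2 + 26*y + 6; no integer root y with |y| ≤ 4.
  x = -2: f_y(-2, y) = 6*y**2 + 30*y + 28; no integer root y with |y| ≤ 4.
  x = -1: f_y(-1, y) = 6*y**2 + 34*y + 46; no integer root y with |y| ≤ 4.
  x = 0: f_y(0, y) = 6*y**2 + 38*y + 60; vanishes at y ∈ {-3}. (0, -3): f_x = 0, f = 0 — SINGULAR.
  x = 1: f_y(1, y) = 6*y**2 + 42*y + 70; no integer root y with |y| ≤ 4.
  x = 2: f_y(2, y) = 6*y**2 + 46*y + 76; no integer root y with |y| ≤ 4.
  x = 3: f_y(3, y) = 6*y**2 + 50*y + 78; no integer root y with |y| ≤ 4.
  x = 4: f_y(4, y) = 6*y**2 + 54*y + 76; no integer root y with |y| ≤ 4.
Only singular point on the grid: (0, -3).
Classify: substitute x = 0 + u, y = -3 + v and expand: f = -2*u**2*v - u**2 + 2*u*v**2 + 2*v**3 + v**2.
No constant or linear terms (consistent with a singular point). Quadratic part: -u**2 + v**2. Cubic part: -2*u**2*v + 2*u*v**2 + 2*v**3.
The quadratic part v**2 - u**2 = (v − u)(v + u) splits into two distinct linear factors, so there are two distinct tangent lines y − -3 = ±(x − 0) — this is a node (ordinary double point).
Classification: node.


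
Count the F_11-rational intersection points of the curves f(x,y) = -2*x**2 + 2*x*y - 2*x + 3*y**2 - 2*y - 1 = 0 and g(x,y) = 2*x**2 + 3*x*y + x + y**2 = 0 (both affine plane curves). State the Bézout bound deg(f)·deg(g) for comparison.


Common zeros: {(6, 7), (6, 8)}; count = 2; Bézout bound = 4.

deg(f) = 2, deg(g) = 2, so Bézout bound = 4.
Scan x ∈ F_11. For each x, list the y ∈ F_11 with f(x, y) ≡ 0 and those with g(x, y) ≡ 0 (mod 11); the common zeros in that column are the intersection.
  x = 0: f ≡ 0 at y ∈ {1, 7}; g ≡ 0 at y ∈ {0}; common: ∅.
  x = 1: f ≡ 0 at y ∈ {3, 8}; g ≡ 0 at y ∈ ∅; common: ∅.
  x = 2: f ≡ 0 at y ∈ ∅; g ≡ 0 at y ∈ ∅; common: ∅.
  x = 3: f ≡ 0 at y ∈ ∅; g ≡ 0 at y ∈ ∅; common: ∅.
  x = 4: f ≡ 0 at y ∈ {10}; g ≡ 0 at y ∈ {5}; common: ∅.
  x = 5: f ≡ 0 at y ∈ {2, 10}; g ≡ 0 at y ∈ {0, 7}; common: ∅.
  x = 6: f ≡ 0 at y ∈ {7, 8}; g ≡ 0 at y ∈ {7, 8}; common: {7, 8}.
  x = 7: f ≡ 0 at y ∈ {2, 5}; g ≡ 0 at y ∈ ∅; common: ∅.
  x = 8: f ≡ 0 at y ∈ {5}; g ≡ 0 at y ∈ ∅; common: ∅.
  x = 9: f ≡ 0 at y ∈ ∅; g ≡ 0 at y ∈ {8, 9}; common: ∅.
  x = 10: f ≡ 0 at y ∈ ∅; g ≡ 0 at y ∈ {5, 9}; common: ∅.
Collecting: common zeros = {(6, 7), (6, 8)}, so the count is 2.
Comparison with the Bézout bound: 2 ≤ 4 = deg(f)·deg(g), as expected for curves with no common component (the affine F_11-count falls short of the bound because intersections may lie at infinity, over extension fields, or carry multiplicity).


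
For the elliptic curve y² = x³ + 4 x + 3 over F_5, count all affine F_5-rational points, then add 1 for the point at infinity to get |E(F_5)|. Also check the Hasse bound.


Affine points = {(2, 2), (2, 3)}; affine count = 2; |E(F_5)| = 3.

Discriminant check: Δ ∝ 4a³ + 27b² = 4·4³ + 27·3² = 4·64 + 27·9 ≡ 4 (mod 5). Nonzero ⇒ E is nonsingular.
For each x ∈ F_5, compute rhs = x³ + 4·x + 3 mod 5, then count y ∈ F_5 with y² ≡ rhs.
  x = 0: rhs = 3, matching y values: none (0 points).
  x = 1: rhs = 3, matching y values: none (0 points).
  x = 2: rhs = 4, matching y values: 2, 3 (2 points).
  x = 3: rhs = 2, matching y values: none (0 points).
  x = 4: rhs = 3, matching y values: none (0 points).
Total affine count: 2.
Full point count |E(F_5)| = 2 + 1 = 3.
Hasse bound: |3 − (5+1)| = |-3| = 3 ≤ 2√5 ≈ 4.4721 ✓.


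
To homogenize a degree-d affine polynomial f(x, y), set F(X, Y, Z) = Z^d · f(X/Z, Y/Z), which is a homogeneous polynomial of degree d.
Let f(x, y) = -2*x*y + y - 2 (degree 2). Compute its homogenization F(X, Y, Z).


F(X, Y, Z) = -2*X*Y + Y*Z - 2*Z**2

deg(f) = 2.
Substitute x = X/Z, y = Y/Z into f, then multiply by Z^2.
  monomial -2·x^1·y^1 ↦ -2·X^1·Y^1·Z^0.
  monomial 1·x^0·y^1 ↦ 1·X^0·Y^1·Z^1.
  monomial -2·x^0·y^0 ↦ -2·X^0·Y^0·Z^2.
Collecting: F(X, Y, Z) = -2*X*Y + Y*Z - 2*Z**2.


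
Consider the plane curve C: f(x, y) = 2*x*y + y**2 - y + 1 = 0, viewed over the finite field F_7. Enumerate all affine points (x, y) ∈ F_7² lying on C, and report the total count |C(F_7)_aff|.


Affine F_7-points: {(0, 3), (0, 5), (1, 2), (1, 4), (3, 1), (5, 6)}; count = 6.

For each of the 49 pairs (x, y) ∈ F_7², evaluate f(x, y) mod 7. Record the zeros.
  x = 0: [0↦1, 1↦1, 2↦3, 3↦0, 4↦6, 5↦0, 6↦3]  zeros at y ∈ {3, 5}
  x = 1: [0↦1, 1↦3, 2↦0, 3↦6, 4↦0, 5↦3, 6↦1]  zeros at y ∈ {2, 4}
  x = 2: [0↦1, 1↦5, 2↦4, 3↦5, 4↦1, 5↦6, 6↦6]  zeros at y ∈ ∅
  x = 3: [0↦1, 1↦0, 2↦1, 3↦4, 4↦2, 5↦2, 6↦4]  zeros at y ∈ {1}
  x = 4: [0↦1, 1↦2, 2↦5, 3↦3, 4↦3, 5↦5, 6↦2]  zeros at y ∈ ∅
  x = 5: [0↦1, 1↦4, 2↦2, 3↦2, 4↦4, 5↦1, 6↦0]  zeros at y ∈ {6}
  x = 6: [0↦1, 1↦6, 2↦6, 3↦1, 4↦5, 5↦4, 6↦5]  zeros at y ∈ ∅
Collecting zeros: affine points = {(0, 3), (0, 5), (1, 2), (1, 4), (3, 1), (5, 6)}.
Total count |C(F_7)_aff| = 6.


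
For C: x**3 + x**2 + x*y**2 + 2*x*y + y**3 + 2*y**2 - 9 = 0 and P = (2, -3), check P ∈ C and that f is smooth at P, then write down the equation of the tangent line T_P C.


Tangent line at P: 19*x + 7*y - 17 = 0.

Step 1: f(2, -3) = 0, so P lies on C.
Step 2: partial derivatives
  f_x(x, y) = 3*x**2 + 2*x + y**2 + 2*y, f_y(x, y) = 2*x*y + 2*x + 3*y**2 + 4*y.
  f_x(P) = 19, f_y(P) = 7 (gradient nonzero, so P is smooth).
Step 3: tangent line at P: 19·(x − 2) + 7·(y − -3) = 0.
Expanding: 19*x + 7*y - 17 = 0.


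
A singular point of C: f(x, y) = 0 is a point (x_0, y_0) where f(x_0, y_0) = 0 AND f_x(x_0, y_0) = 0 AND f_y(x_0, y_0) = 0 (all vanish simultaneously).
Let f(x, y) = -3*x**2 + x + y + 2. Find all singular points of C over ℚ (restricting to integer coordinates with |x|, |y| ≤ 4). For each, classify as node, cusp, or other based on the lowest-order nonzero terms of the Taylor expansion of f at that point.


No singular points in the scanned grid; C is smooth there.

Compute partial derivatives:
  f_x = 1 - 6*x.
  f_y = 1.
f_y = 1 is a nonzero constant, so f_y never vanishes: no point (x, y) can satisfy f = f_x = f_y = 0. In particular no (x, y) ∈ {−4, ..., 4}² is singular; the curve is smooth.


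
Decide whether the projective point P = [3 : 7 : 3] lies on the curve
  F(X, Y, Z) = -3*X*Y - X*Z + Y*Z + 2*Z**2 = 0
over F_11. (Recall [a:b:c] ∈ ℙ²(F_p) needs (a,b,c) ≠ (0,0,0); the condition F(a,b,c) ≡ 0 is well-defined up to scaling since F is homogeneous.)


F(3,7,3) ≡ 0 (mod 11); P is on the curve.

Evaluate F(3, 7, 3) term-by-term (mod 11).
  -3*X*Y ↦ -3·3·7·1 = -63
  -X*Z ↦ -1·3·1·3 = -9
  Y*Z ↦ 1·1·7·3 = 21
  2*Z**2 ↦ 2·1·1·9 = 18
Sum: F(3, 7, 3) = (-63) + (-9) + (21) + (18) = -33.
Reducing mod 11: -33 ≡ 0 (mod 11).
Since F(a, b, c) ≡ 0 (mod 11), P lies on the curve.


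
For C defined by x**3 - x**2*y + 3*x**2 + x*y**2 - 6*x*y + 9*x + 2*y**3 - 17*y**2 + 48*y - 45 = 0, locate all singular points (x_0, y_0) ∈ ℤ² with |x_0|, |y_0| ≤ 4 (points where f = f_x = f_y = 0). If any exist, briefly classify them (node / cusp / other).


Singular points: {(0, 3)}; classification: cusp.

Compute partial derivatives:
  f_x = 3*x**2 - 2*x*y + 6*x + y**2 - 6*y + 9.
  f_y = -x**2 + 2*x*y - 6*x + 6*y**2 - 34*y + 48.
Scan x_0 ∈ {−4, ..., 4}. For each x_0, f_y(x_0, y) is a polynomial in y; find its integer roots y ∈ {−4, ..., 4}, then test f_x and f at those candidates.
  x = -4: f_y(-4, y) = 6*y**2 - 42*y + 56; no integer root y with |y| ≤ 4.
  x = -3: f_y(-3, y) = 6*y**2 - 40*y + 57; no integer root y with |y| ≤ 4.
  x = -2: f_y(-2, y) = 6*y**2 - 38*y + 56; vanishes at y ∈ {4}. (-2, 4): f_x = 17 ≠ 0.
  x = -1: f_y(-1, y) = 6*y**2 - 36*y + 53; no integer root y with |y| ≤ 4.
  x = 0: f_y(0, y) = 6*y**2 - 34*y + 48; vanishes at y ∈ {3}. (0, 3): f_x = 0, f = 0 — SINGULAR.
  x = 1: f_y(1, y) = 6*y**2 - 32*y + 41; no integer root y with |y| ≤ 4.
  x = 2: f_y(2, y) = 6*y**2 - 30*y + 32; no integer root y with |y| ≤ 4.
  x = 3: f_y(3, y) = 6*y**2 - 28*y + 21; no integer root y with |y| ≤ 4.
  x = 4: f_y(4, y) = 6*y**2 - 26*y + 8; vanishes at y ∈ {4}. (4, 4): f_x = 41 ≠ 0.
Only singular point on the grid: (0, 3).
Classify: substitute x = 0 + u, y = 3 + v and expand: f = u**3 - u**2*v + u*v**2 + 2*v**3 + v**2.
No constant or linear terms (consistent with a singular point). Quadratic part: v**2. Cubic part: u**3 - u**2*v + u*v**2 + 2*v**3.
The quadratic part v**2 is a perfect square, so there is a single (double) tangent line v = 0, i.e. y = 3. Restricting the cubic part to that line (v = 0) leaves u**3 ≠ 0, so f is not divisible by v and the branch is v² ≈ -u**3 to lowest order — this is a cusp.
Classification: cusp.
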